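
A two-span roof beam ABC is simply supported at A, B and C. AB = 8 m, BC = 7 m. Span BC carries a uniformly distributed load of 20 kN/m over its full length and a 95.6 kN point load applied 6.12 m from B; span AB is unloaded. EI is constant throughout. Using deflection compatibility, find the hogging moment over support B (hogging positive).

Release continuity at B by inserting a hinge; the redundant is the internal moment M_B. The primary structure is two simply-supported spans AB and BC.
Discontinuity in slope at B on the released structure — sum the simple-span end rotations:
  span BC: UDL 20: wL³/(24EI) = 285.8/EI
  span BC: point load 95.6 at a = 6.12: Pab(L + b)/(6LEI) = 96.6/EI
  relative rotation θ_0 = (0 + 382.4)/EI = 382.4/EI
A unit hogging moment at B produces rotation L₁/(3EI) + L₂/(3EI) = 5/EI.
Compatibility: M_B·(L₁+L₂)/(3EI) = θ_0, giving M_B = 76.49 kN·m (hogging).

M_B = 76.49 kN·m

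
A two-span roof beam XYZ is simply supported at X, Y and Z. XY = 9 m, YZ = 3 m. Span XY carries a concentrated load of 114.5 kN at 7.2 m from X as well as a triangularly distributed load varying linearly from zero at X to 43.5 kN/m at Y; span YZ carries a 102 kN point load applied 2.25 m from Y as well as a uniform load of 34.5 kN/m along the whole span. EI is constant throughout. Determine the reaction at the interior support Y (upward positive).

Release continuity at Y by inserting a hinge; the redundant is the internal moment M_Y. The primary structure is two simply-supported spans XY and YZ.
Discontinuity in slope at Y on the released structure — sum the simple-span end rotations:
  span XY: point load 114.5 at a = 7.2: Pab(L + a)/(6LEI) = 445.2/EI
  span XY: triangular load, peak 43.5: w₀L³/(45EI) = 704.7/EI
  span YZ: point load 102 at a = 2.25: Pab(L + b)/(6LEI) = 35.86/EI
  span YZ: UDL 34.5: wL³/(24EI) = 38.81/EI
  relative rotation θ_0 = (1150 + 74.67)/EI = 1225/EI
A unit hogging moment at Y produces rotation L₁/(3EI) + L₂/(3EI) = 4/EI.
Compatibility: M_Y·(L₁+L₂)/(3EI) = θ_0, giving M_Y = 306.1 kN·m (hogging).
Span XY, ΣM about X with M_Y applied at Y: R_Y^{XY}·9 = 1999 + 306.1, so R_Y^{XY} = 256.1 kN and R_X = 310.2 − 256.1 = 54.13 kN.
Span YZ, ΣM about Z: R_Y^{YZ}·3 = 231.8 + 306.1, so R_Y^{YZ} = 179.3 kN and R_Z = 205.5 − 179.3 = 26.2 kN.
R_Y = 256.1 + 179.3 = 435.4 kN.

R_Y = 435.4 kN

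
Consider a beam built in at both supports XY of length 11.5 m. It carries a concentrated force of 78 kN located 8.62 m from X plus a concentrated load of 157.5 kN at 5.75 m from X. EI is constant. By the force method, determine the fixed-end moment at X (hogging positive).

M_X = 268.6 kN·m

Take the two fixed-end moments M_X, M_Y as redundants; the released structure is the simple span XY.
On the primary (simply-supported) span, the end slopes from the loading are:
  at X: point load 78 at a = 8.62: Pab(L + b)/(6LEI) = 403.6/EI
  at Y: point load 78 at a = 8.62: Pab(L + a)/(6LEI) = 564.6/EI
  at X: point load 157.5 at a = 5.75: Pab(L + b)/(6LEI) = 1302/EI
  at Y: point load 157.5 at a = 5.75: Pab(L + a)/(6LEI) = 1302/EI
  θ_X0 = 1705/EI,  θ_Y0 = 1866/EI
Flexibility coefficients: a unit moment at one end gives L/(3EI) there and L/(6EI) at the far end, so f₁₁ = f₂₂ = 3.833/EI and f₁₂ = f₂₁ = 1.917/EI.
Compatibility — zero rotation at each built-in end:
  3.833 M_X + 1.917 M_Y = 1705
  1.917 M_X + 3.833 M_Y = 1866
Solving the pair gives M_X = 268.6 kN·m and M_Y = 352.6 kN·m (hogging).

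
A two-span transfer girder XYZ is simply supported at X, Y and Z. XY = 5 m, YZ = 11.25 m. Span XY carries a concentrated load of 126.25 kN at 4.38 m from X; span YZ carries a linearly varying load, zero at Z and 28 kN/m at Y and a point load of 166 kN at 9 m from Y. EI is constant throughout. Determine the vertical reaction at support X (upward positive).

Release continuity at Y by inserting a hinge; the redundant is the internal moment M_Y. The primary structure is two simply-supported spans XY and YZ.
End slopes at the hinge Y, treating each span as simply supported:
  span XY: point load 126.25 at a = 4.38: Pab(L + a)/(6LEI) = 107.2/EI
  span YZ: triangular load, peak 28: w₀L³/(45EI) = 885.9/EI
  span YZ: point load 166 at a = 9: Pab(L + b)/(6LEI) = 672.3/EI
  relative rotation θ_0 = (107.2 + 1558)/EI = 1665/EI
A unit hogging moment at Y produces rotation L₁/(3EI) + L₂/(3EI) = 5.417/EI.
Compatibility: M_Y·(L₁+L₂)/(3EI) = θ_0, giving M_Y = 307.5 kN·m (hogging).
Span XY, ΣM about X with M_Y applied at Y: R_Y^{XY}·5 = 553 + 307.5, so R_Y^{XY} = 172.1 kN and R_X = 126.2 − 172.1 = -45.84 kN.

R_X = -45.84 kN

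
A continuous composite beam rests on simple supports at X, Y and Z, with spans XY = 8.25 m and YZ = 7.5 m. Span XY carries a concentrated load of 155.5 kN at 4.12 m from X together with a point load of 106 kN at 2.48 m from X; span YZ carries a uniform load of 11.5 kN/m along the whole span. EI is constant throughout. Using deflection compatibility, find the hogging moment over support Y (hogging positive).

Insert a hinge at Y; M_Y is the redundant, and each span becomes simply supported.
Rotations at Y on the released spans (each span's end-slope, ×1/EI):
  span XY: point load 155.5 at a = 4.12: Pab(L + a)/(6LEI) = 661.2/EI
  span XY: point load 106 at a = 2.48: Pab(L + a)/(6LEI) = 328.8/EI
  span YZ: UDL 11.5: wL³/(24EI) = 202.1/EI
  relative rotation θ_0 = (990 + 202.1)/EI = 1192/EI
A unit hogging moment at Y produces rotation L₁/(3EI) + L₂/(3EI) = 5.25/EI.
Compatibility: M_Y·(L₁+L₂)/(3EI) = θ_0, giving M_Y = 227.1 kN·m (hogging).

M_Y = 227.1 kN·m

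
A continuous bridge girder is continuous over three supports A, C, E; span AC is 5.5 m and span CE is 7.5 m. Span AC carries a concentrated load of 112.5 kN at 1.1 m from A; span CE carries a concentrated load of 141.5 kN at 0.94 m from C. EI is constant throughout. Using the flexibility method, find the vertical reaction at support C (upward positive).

R_C = 174 kN

Release continuity at C by inserting a hinge; the redundant is the internal moment M_C. The primary structure is two simply-supported spans AC and CE.
End slopes at the hinge C, treating each span as simply supported:
  span AC: point load 112.5 at a = 1.1: Pab(L + a)/(6LEI) = 108.9/EI
  span CE: point load 141.5 at a = 0.94: Pab(L + b)/(6LEI) = 272.6/EI
  relative rotation θ_0 = (108.9 + 272.6)/EI = 381.5/EI
A unit hogging moment at C produces rotation L₁/(3EI) + L₂/(3EI) = 4.333/EI.
Slope continuity at C: θ_0 = M_C·4.333/EI, so M_C = 381.5/4.333 = 88.04 kN·m (hogging).
Span AC, ΣM about A with M_C applied at C: R_C^{AC}·5.5 = 123.8 + 88.04, so R_C^{AC} = 38.51 kN and R_A = 112.5 − 38.51 = 73.99 kN.
Span CE, ΣM about E: R_C^{CE}·7.5 = 928.2 + 88.04, so R_C^{CE} = 135.5 kN and R_E = 141.5 − 135.5 = 5.996 kN.
R_C = 38.51 + 135.5 = 174 kN.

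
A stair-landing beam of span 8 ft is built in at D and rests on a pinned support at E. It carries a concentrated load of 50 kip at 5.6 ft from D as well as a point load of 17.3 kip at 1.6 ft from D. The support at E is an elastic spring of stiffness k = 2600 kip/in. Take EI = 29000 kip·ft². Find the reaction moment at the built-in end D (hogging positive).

Release the roller at E. Primary structure: cantilever fixed at D.
Deflection at E on the released cantilever, summing each load's contribution:
  point load 50 at a = 5.6: Pa²(3L − a)/(6EI) = 4809/EI
  point load 17.3 at a = 1.6: Pa²(3L − a)/(6EI) = 165.3/EI
  δ_0 = 4974/EI
Flexibility coefficient — unit upward force at E: δ_{EE} = L³/(3EI) = 170.7/EI.
With EI = 29000 kip·ft²: δ_0 = 0.17151 ft and δ_{EE} = 0.005885 ft/kip.
Compatibility — the spring shortens by R_E/k under the reaction it provides: δ_0 − R_E·δ_{EE} = R_E/k. With 1/k = 1/(2600×12) ft/kip = 0.000032 ft/kip, R_E = δ_0 / (δ_{EE} + 1/k) = 0.17151 / (0.005885 + 0.000032) = 28.99 kip.
Moment equilibrium about D: M_D = Σ(load moments about D) − R_E·L = 307.7 − 28.99×8 = 75.79 kip·ft.

M_D = 75.79 kip·ft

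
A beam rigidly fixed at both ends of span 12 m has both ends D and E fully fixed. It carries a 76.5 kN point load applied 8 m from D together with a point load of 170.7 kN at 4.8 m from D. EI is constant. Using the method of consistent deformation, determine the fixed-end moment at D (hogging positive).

M_D = 363 kN·m

Take the two fixed-end moments M_D, M_E as redundants; the released structure is the simple span DE.
End rotations of the released simple span under the applied load (×1/EI):
  at D: point load 76.5 at a = 8: Pab(L + b)/(6LEI) = 544/EI
  at E: point load 76.5 at a = 8: Pab(L + a)/(6LEI) = 680/EI
  at D: point load 170.7 at a = 4.8: Pab(L + b)/(6LEI) = 1573/EI
  at E: point load 170.7 at a = 4.8: Pab(L + a)/(6LEI) = 1377/EI
  θ_D0 = 2117/EI,  θ_E0 = 2057/EI
Flexibility coefficients: a unit moment at one end gives L/(3EI) there and L/(6EI) at the far end, so f₁₁ = f₂₂ = 4/EI and f₁₂ = f₂₁ = 2/EI.
Compatibility — zero rotation at each built-in end:
  4 M_D + 2 M_E = 2117
  2 M_D + 4 M_E = 2057
Solving the pair gives M_D = 363 kN·m and M_E = 332.6 kN·m (hogging).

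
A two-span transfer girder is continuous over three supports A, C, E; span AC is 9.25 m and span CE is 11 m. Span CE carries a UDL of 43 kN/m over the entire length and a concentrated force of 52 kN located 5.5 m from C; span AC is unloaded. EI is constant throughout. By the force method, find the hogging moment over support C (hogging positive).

M_C = 411.5 kN·m

Take M_C as the redundant. Released structure: two simple spans AC and CE with a hinge at C.
Rotations at C on the released spans (each span's end-slope, ×1/EI):
  span CE: UDL 43: wL³/(24EI) = 2385/EI
  span CE: point load 52 at a = 5.5: Pab(L + b)/(6LEI) = 393.2/EI
  relative rotation θ_0 = (0 + 2778)/EI = 2778/EI
A unit hogging moment at C produces rotation L₁/(3EI) + L₂/(3EI) = 6.75/EI.
Compatibility: M_C·(L₁+L₂)/(3EI) = θ_0, giving M_C = 411.5 kN·m (hogging).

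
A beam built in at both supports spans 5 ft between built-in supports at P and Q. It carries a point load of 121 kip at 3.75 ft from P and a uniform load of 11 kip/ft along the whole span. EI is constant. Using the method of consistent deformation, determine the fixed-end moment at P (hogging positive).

Release both end moments; the primary structure is a simply-supported span PQ with redundants M_P and M_Q.
End rotations of the released simple span under the applied load (×1/EI):
  at P: point load 121 at a = 3.75: Pab(L + b)/(6LEI) = 118.2/EI
  at Q: point load 121 at a = 3.75: Pab(L + a)/(6LEI) = 165.4/EI
  at P: UDL 11: wL³/(24EI) = 57.29/EI
  at Q: UDL 11: wL³/(24EI) = 57.29/EI
  θ_P0 = 175.5/EI,  θ_Q0 = 222.7/EI
Flexibility coefficients: a unit moment at one end gives L/(3EI) there and L/(6EI) at the far end, so f₁₁ = f₂₂ = 1.667/EI and f₁₂ = f₂₁ = 0.8333/EI.
Compatibility — zero rotation at each built-in end:
  1.667 M_P + 0.8333 M_Q = 175.5
  0.8333 M_P + 1.667 M_Q = 222.7
Solving the pair gives M_P = 51.28 kip·ft and M_Q = 108 kip·ft (hogging).

M_P = 51.28 kip·ft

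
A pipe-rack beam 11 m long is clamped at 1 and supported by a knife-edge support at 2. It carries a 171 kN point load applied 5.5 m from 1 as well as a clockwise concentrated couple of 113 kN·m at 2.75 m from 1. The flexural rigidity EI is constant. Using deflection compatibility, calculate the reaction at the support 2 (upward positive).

Release the roller at 2. Primary structure: cantilever fixed at 1.
Free-end deflection of the primary structure under the applied loading (downward +):
  point load 171 at a = 5.5: Pa²(3L − a)/(6EI) = 23708/EI
  clockwise couple 113 at a = 2.75: M₀a(2L − a)/(2EI) = 2991/EI
  δ_0 = 26699/EI
Tip deflection under a unit load at 2: L³/(3EI) = 443.7/EI.
The prop prevents deflection at 2: R_2 = δ_0/δ_{22} = 26699/443.7 = 60.18 kN.

R_2 = 60.18 kN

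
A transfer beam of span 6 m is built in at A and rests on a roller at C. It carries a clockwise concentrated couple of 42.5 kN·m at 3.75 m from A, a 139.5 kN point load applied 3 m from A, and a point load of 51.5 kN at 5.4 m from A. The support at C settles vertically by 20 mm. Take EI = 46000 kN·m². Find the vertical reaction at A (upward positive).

R_A = 107.3 kN

Choose R_C as the redundant. The primary structure is the cantilever fixed at A.
Downward deflection at the released point C due to the loads:
  clockwise couple 42.5 at a = 3.75: M₀a(2L − a)/(2EI) = 657.4/EI
  point load 139.5 at a = 3: Pa²(3L − a)/(6EI) = 3139/EI
  point load 51.5 at a = 5.4: Pa²(3L − a)/(6EI) = 3154/EI
  δ_0 = 6950/EI
Tip deflection under a unit load at C: L³/(3EI) = 72/EI.
With EI = 46000 kN·m²: δ_0 = 0.15108 m and δ_{CC} = 0.001565 m/kN.
Compatibility — the beam at C must follow the support down by 0.02 m: δ_0 − R_C·δ_{CC} = 0.02, so R_C = (0.15108 − 0.02)/0.001565 = 83.75 kN.
Vertical equilibrium: R_A = ΣP − R_C = 191 − 83.75 = 107.3 kN.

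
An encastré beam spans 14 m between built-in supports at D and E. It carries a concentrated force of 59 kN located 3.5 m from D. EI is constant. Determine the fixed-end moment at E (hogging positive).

M_E = 38.72 kN·m

Take the two fixed-end moments M_D, M_E as redundants; the released structure is the simple span DE.
On the primary (simply-supported) span, the end slopes from the loading are:
  at D: point load 59 at a = 3.5: Pab(L + b)/(6LEI) = 632.4/EI
  at E: point load 59 at a = 3.5: Pab(L + a)/(6LEI) = 451.7/EI
  θ_D0 = 632.4/EI,  θ_E0 = 451.7/EI
Flexibility coefficients: a unit moment at one end gives L/(3EI) there and L/(6EI) at the far end, so f₁₁ = f₂₂ = 4.667/EI and f₁₂ = f₂₁ = 2.333/EI.
Compatibility — zero rotation at each built-in end:
  4.667 M_D + 2.333 M_E = 632.4
  2.333 M_D + 4.667 M_E = 451.7
Solving the pair gives M_D = 116.2 kN·m and M_E = 38.72 kN·m (hogging).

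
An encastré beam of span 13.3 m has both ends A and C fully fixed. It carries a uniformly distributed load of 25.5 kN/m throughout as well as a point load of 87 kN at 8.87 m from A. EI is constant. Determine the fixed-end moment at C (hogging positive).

M_C = 547.3 kN·m

Release both end moments; the primary structure is a simply-supported span AC with redundants M_A and M_C.
Simple-span end rotations at A and C under the given loads:
  at A: UDL 25.5: wL³/(24EI) = 2500/EI
  at C: UDL 25.5: wL³/(24EI) = 2500/EI
  at A: point load 87 at a = 8.87: Pab(L + b)/(6LEI) = 759.5/EI
  at C: point load 87 at a = 8.87: Pab(L + a)/(6LEI) = 949.8/EI
  θ_A0 = 3259/EI,  θ_C0 = 3449/EI
Flexibility coefficients: a unit moment at one end gives L/(3EI) there and L/(6EI) at the far end, so f₁₁ = f₂₂ = 4.433/EI and f₁₂ = f₂₁ = 2.217/EI.
Compatibility — zero rotation at each built-in end:
  4.433 M_A + 2.217 M_C = 3259
  2.217 M_A + 4.433 M_C = 3449
Solving the pair gives M_A = 461.5 kN·m and M_C = 547.3 kN·m (hogging).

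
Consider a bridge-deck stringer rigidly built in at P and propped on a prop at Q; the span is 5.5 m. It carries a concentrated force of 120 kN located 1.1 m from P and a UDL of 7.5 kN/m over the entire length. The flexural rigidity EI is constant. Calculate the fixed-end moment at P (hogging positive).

Take the reaction at Q as the redundant and release it; the primary structure is a cantilever fixed at P.
Downward deflection at the released point Q due to the loads:
  point load 120 at a = 1.1: Pa²(3L − a)/(6EI) = 372.7/EI
  UDL 7.5: wL⁴/(8EI) = 857.9/EI
  δ_0 = 1231/EI
Tip deflection under a unit load at Q: L³/(3EI) = 55.46/EI.
The prop prevents deflection at Q: R_Q = δ_0/δ_{QQ} = 1231/55.46 = 22.19 kN.
Moment equilibrium about P: M_P = Σ(load moments about P) − R_Q·L = 245.4 − 22.19×5.5 = 123.4 kN·m.

M_P = 123.4 kN·m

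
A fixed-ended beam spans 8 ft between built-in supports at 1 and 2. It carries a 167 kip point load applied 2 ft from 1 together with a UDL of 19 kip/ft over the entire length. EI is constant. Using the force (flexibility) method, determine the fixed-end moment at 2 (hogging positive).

Take the two fixed-end moments M_1, M_2 as redundants; the released structure is the simple span 12.
Simple-span end rotations at 1 and 2 under the given loads:
  at 1: point load 167 at a = 2: Pab(L + b)/(6LEI) = 584.5/EI
  at 2: point load 167 at a = 2: Pab(L + a)/(6LEI) = 417.5/EI
  at 1: UDL 19: wL³/(24EI) = 405.3/EI
  at 2: UDL 19: wL³/(24EI) = 405.3/EI
  θ_10 = 989.8/EI,  θ_20 = 822.8/EI
Flexibility coefficients: a unit moment at one end gives L/(3EI) there and L/(6EI) at the far end, so f₁₁ = f₂₂ = 2.667/EI and f₁₂ = f₂₁ = 1.333/EI.
Compatibility — zero rotation at each built-in end:
  2.667 M_1 + 1.333 M_2 = 989.8
  1.333 M_1 + 2.667 M_2 = 822.8
Solving the pair gives M_1 = 289.2 kip·ft and M_2 = 164 kip·ft (hogging).

M_2 = 164 kip·ft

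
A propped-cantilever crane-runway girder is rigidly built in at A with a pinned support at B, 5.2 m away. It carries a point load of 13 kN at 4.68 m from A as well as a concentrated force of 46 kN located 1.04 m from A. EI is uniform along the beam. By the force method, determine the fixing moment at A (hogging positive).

M_A = 37.79 kN·m

Remove the prop at B; the released (primary) structure is a cantilever built in at A.
Downward deflection at the released point B due to the loads:
  point load 13 at a = 4.68: Pa²(3L − a)/(6EI) = 518.2/EI
  point load 46 at a = 1.04: Pa²(3L − a)/(6EI) = 120.7/EI
  δ_0 = 638.9/EI
Flexibility coefficient — unit upward force at B: δ_{BB} = L³/(3EI) = 46.87/EI.
The prop prevents deflection at B: R_B = δ_0/δ_{BB} = 638.9/46.87 = 13.63 kN.
Moment equilibrium about A: M_A = Σ(load moments about A) − R_B·L = 108.7 − 13.63×5.2 = 37.79 kN·m.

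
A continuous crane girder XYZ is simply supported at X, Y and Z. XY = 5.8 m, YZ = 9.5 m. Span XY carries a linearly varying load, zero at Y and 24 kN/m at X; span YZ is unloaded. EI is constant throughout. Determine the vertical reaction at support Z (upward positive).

Release continuity at Y by inserting a hinge; the redundant is the internal moment M_Y. The primary structure is two simply-supported spans XY and YZ.
Rotations at Y on the released spans (each span's end-slope, ×1/EI):
  span XY: triangular load, peak 24: 7w₀L³/(360EI) = 91.05/EI
  relative rotation θ_0 = (91.05 + 0)/EI = 91.05/EI
A unit hogging moment at Y produces rotation L₁/(3EI) + L₂/(3EI) = 5.1/EI.
Compatibility: M_Y·(L₁+L₂)/(3EI) = θ_0, giving M_Y = 17.85 kN·m (hogging).
Span YZ, ΣM about Z: R_Y^{YZ}·9.5 = 0 + 17.85, so R_Y^{YZ} = 1.879 kN and R_Z = 0 − 1.879 = -1.879 kN.

R_Z = -1.879 kN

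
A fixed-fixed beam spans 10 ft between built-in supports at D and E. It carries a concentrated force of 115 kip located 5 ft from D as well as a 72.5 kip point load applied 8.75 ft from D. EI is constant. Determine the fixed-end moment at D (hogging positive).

Take the two fixed-end moments M_D, M_E as redundants; the released structure is the simple span DE.
End rotations of the released simple span under the applied load (×1/EI):
  at D: point load 115 at a = 5: Pab(L + b)/(6LEI) = 718.8/EI
  at E: point load 115 at a = 5: Pab(L + a)/(6LEI) = 718.8/EI
  at D: point load 72.5 at a = 8.75: Pab(L + b)/(6LEI) = 148.7/EI
  at E: point load 72.5 at a = 8.75: Pab(L + a)/(6LEI) = 247.8/EI
  θ_D0 = 867.4/EI,  θ_E0 = 966.6/EI
Flexibility coefficients: a unit moment at one end gives L/(3EI) there and L/(6EI) at the far end, so f₁₁ = f₂₂ = 3.333/EI and f₁₂ = f₂₁ = 1.667/EI.
Compatibility — zero rotation at each built-in end:
  3.333 M_D + 1.667 M_E = 867.4
  1.667 M_D + 3.333 M_E = 966.6
Solving the pair gives M_D = 153.7 kip·ft and M_E = 213.1 kip·ft (hogging).

M_D = 153.7 kip·ft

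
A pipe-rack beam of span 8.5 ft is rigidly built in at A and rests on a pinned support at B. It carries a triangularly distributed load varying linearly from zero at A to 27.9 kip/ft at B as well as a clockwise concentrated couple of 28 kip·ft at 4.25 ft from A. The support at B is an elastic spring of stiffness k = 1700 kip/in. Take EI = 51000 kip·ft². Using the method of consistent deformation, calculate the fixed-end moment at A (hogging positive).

M_A = 121.2 kip·ft

Take the reaction at B as the redundant and release it; the primary structure is a cantilever fixed at A.
Free-end deflection of the primary structure under the applied loading (downward +):
  triangular load, peak 27.9 at the free end: 11w₀L⁴/(120EI) = 13350/EI
  clockwise couple 28 at a = 4.25: M₀a(2L − a)/(2EI) = 758.6/EI
  δ_0 = 14109/EI
Flexibility coefficient — unit upward force at B: δ_{BB} = L³/(3EI) = 204.7/EI.
With EI = 51000 kip·ft²: δ_0 = 0.27665 ft and δ_{BB} = 0.004014 ft/kip.
Compatibility — the spring shortens by R_B/k under the reaction it provides: δ_0 − R_B·δ_{BB} = R_B/k. With 1/k = 1/(1700×12) ft/kip = 0.000049 ft/kip, R_B = δ_0 / (δ_{BB} + 1/k) = 0.27665 / (0.004014 + 0.000049) = 68.09 kip.
Moment equilibrium about A: M_A = Σ(load moments about A) − R_B·L = 699.9 − 68.09×8.5 = 121.2 kip·ft.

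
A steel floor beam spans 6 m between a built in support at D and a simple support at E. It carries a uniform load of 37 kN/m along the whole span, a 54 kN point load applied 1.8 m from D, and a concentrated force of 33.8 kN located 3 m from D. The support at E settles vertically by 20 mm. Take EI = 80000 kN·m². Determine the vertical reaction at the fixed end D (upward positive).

R_D = 231.6 kN

Release the roller at E. Primary structure: cantilever fixed at D.
Primary-structure tip deflection at E by superposition:
  UDL 37: wL⁴/(8EI) = 5994/EI
  point load 54 at a = 1.8: Pa²(3L − a)/(6EI) = 472.4/EI
  point load 33.8 at a = 3: Pa²(3L − a)/(6EI) = 760.5/EI
  δ_0 = 7227/EI
Tip deflection under a unit load at E: L³/(3EI) = 72/EI.
With EI = 80000 kN·m²: δ_0 = 0.090336 m and δ_{EE} = 0.0009 m/kN.
Compatibility — the beam at E must follow the support down by 0.02 m: δ_0 − R_E·δ_{EE} = 0.02, so R_E = (0.090336 − 0.02)/0.0009 = 78.15 kN.
Vertical equilibrium: R_D = ΣP − R_E = 309.8 − 78.15 = 231.6 kN.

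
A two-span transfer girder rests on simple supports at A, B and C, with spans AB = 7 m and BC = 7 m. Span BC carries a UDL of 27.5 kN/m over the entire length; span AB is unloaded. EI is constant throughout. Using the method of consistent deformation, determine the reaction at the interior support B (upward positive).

Insert a hinge at B; M_B is the redundant, and each span becomes simply supported.
End slopes at the hinge B, treating each span as simply supported:
  span BC: UDL 27.5: wL³/(24EI) = 393/EI
  relative rotation θ_0 = (0 + 393)/EI = 393/EI
A unit hogging moment at B produces rotation L₁/(3EI) + L₂/(3EI) = 4.667/EI.
Slope continuity at B: θ_0 = M_B·4.667/EI, so M_B = 393/4.667 = 84.22 kN·m (hogging).
Span AB, ΣM about A with M_B applied at B: R_B^{AB}·7 = 0 + 84.22, so R_B^{AB} = 12.03 kN and R_A = 0 − 12.03 = -12.03 kN.
Span BC, ΣM about C: R_B^{BC}·7 = 673.8 + 84.22, so R_B^{BC} = 108.3 kN and R_C = 192.5 − 108.3 = 84.22 kN.
R_B = 12.03 + 108.3 = 120.3 kN.

R_B = 120.3 kN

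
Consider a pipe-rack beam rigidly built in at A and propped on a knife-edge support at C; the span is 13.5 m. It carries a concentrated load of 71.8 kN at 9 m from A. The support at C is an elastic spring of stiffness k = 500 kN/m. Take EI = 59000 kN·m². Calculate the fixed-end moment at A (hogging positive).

M_A = 206.8 kN·m

Remove the prop at C; the released (primary) structure is a cantilever built in at A.
Free-end deflection of the primary structure under the applied loading (downward +):
  point load 71.8 at a = 9: Pa²(3L − a)/(6EI) = 30533/EI
Flexibility coefficient — unit upward force at C: δ_{CC} = L³/(3EI) = 820.1/EI.
With EI = 59000 kN·m²: δ_0 = 0.51751 m and δ_{CC} = 0.0139 m/kN.
Compatibility — the spring shortens by R_C/k under the reaction it provides: δ_0 − R_C·δ_{CC} = R_C/k. With 1/k = 0.002 m/kN, R_C = δ_0 / (δ_{CC} + 1/k) = 0.51751 / (0.0139 + 0.002) = 32.55 kN.
Moment equilibrium about A: M_A = Σ(load moments about A) − R_C·L = 646.2 − 32.55×13.5 = 206.8 kN·m.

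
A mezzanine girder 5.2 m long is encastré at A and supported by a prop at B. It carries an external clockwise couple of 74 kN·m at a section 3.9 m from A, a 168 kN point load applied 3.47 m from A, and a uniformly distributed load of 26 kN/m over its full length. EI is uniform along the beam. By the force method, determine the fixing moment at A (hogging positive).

Release the roller at B. Primary structure: cantilever fixed at A.
Deflection at B on the released cantilever, summing each load's contribution:
  clockwise couple 74 at a = 3.9: M₀a(2L − a)/(2EI) = 938/EI
  point load 168 at a = 3.47: Pa²(3L − a)/(6EI) = 4090/EI
  UDL 26: wL⁴/(8EI) = 2376/EI
  δ_0 = 7404/EI
Tip deflection under a unit load at B: L³/(3EI) = 46.87/EI.
Compatibility at B: δ_0 − R_B·δ_{BB} = 0, so R_B = 7404/46.87 = 158 kN.
Moment equilibrium about A: M_A = Σ(load moments about A) − R_B·L = 1008 − 158×5.2 = 187.1 kN·m.

M_A = 187.1 kN·m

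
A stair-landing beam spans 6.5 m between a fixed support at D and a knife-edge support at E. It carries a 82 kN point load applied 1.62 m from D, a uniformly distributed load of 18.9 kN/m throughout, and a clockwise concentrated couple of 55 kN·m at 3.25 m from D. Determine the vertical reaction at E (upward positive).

Take the reaction at E as the redundant and release it; the primary structure is a cantilever fixed at D.
Downward deflection at the released point E due to the loads:
  point load 82 at a = 1.62: Pa²(3L − a)/(6EI) = 641.3/EI
  UDL 18.9: wL⁴/(8EI) = 4217/EI
  clockwise couple 55 at a = 3.25: M₀a(2L − a)/(2EI) = 871.4/EI
  δ_0 = 5730/EI
Tip deflection under a unit load at E: L³/(3EI) = 91.54/EI.
Compatibility at E: δ_0 − R_E·δ_{EE} = 0, so R_E = 5730/91.54 = 62.59 kN.

R_E = 62.59 kN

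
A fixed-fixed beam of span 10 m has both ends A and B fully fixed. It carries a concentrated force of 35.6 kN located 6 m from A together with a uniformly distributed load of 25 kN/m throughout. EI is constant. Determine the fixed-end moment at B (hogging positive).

Release both end moments; the primary structure is a simply-supported span AB with redundants M_A and M_B.
On the primary (simply-supported) span, the end slopes from the loading are:
  at A: point load 35.6 at a = 6: Pab(L + b)/(6LEI) = 199.4/EI
  at B: point load 35.6 at a = 6: Pab(L + a)/(6LEI) = 227.8/EI
  at A: UDL 25: wL³/(24EI) = 1042/EI
  at B: UDL 25: wL³/(24EI) = 1042/EI
  θ_A0 = 1241/EI,  θ_B0 = 1270/EI
Flexibility coefficients: a unit moment at one end gives L/(3EI) there and L/(6EI) at the far end, so f₁₁ = f₂₂ = 3.333/EI and f₁₂ = f₂₁ = 1.667/EI.
Compatibility — zero rotation at each built-in end:
  3.333 M_A + 1.667 M_B = 1241
  1.667 M_A + 3.333 M_B = 1270
Solving the pair gives M_A = 242.5 kN·m and M_B = 259.6 kN·m (hogging).

M_B = 259.6 kN·m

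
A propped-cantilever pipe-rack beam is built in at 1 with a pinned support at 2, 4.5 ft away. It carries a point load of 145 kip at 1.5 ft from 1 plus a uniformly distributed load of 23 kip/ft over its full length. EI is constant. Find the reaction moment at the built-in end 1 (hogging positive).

Remove the prop at 2; the released (primary) structure is a cantilever built in at 1.
Downward deflection at the released point 2 due to the loads:
  point load 145 at a = 1.5: Pa²(3L − a)/(6EI) = 652.5/EI
  UDL 23: wL⁴/(8EI) = 1179/EI
  δ_0 = 1831/EI
Flexibility coefficient — unit upward force at 2: δ_{22} = L³/(3EI) = 30.38/EI.
The prop prevents deflection at 2: R_2 = δ_0/δ_{22} = 1831/30.38 = 60.29 kip.
Moment equilibrium about 1: M_1 = Σ(load moments about 1) − R_2·L = 450.4 − 60.29×4.5 = 179.1 kip·ft.

M_1 = 179.1 kip·ft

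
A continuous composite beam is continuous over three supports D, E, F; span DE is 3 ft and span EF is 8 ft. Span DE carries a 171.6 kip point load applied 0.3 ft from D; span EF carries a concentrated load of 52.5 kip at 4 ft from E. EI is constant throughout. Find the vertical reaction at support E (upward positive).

R_E = 72.85 kip

Release continuity at E by inserting a hinge; the redundant is the internal moment M_E. The primary structure is two simply-supported spans DE and EF.
Discontinuity in slope at E on the released structure — sum the simple-span end rotations:
  span DE: point load 171.6 at a = 0.3: Pab(L + a)/(6LEI) = 25.48/EI
  span EF: point load 52.5 at a = 4: Pab(L + b)/(6LEI) = 210/EI
  relative rotation θ_0 = (25.48 + 210)/EI = 235.5/EI
A unit hogging moment at E produces rotation L₁/(3EI) + L₂/(3EI) = 3.667/EI.
Compatibility: M_E·(L₁+L₂)/(3EI) = θ_0, giving M_E = 64.22 kip·ft (hogging).
Span DE, ΣM about D with M_E applied at E: R_E^{DE}·3 = 51.48 + 64.22, so R_E^{DE} = 38.57 kip and R_D = 171.6 − 38.57 = 133 kip.
Span EF, ΣM about F: R_E^{EF}·8 = 210 + 64.22, so R_E^{EF} = 34.28 kip and R_F = 52.5 − 34.28 = 18.22 kip.
R_E = 38.57 + 34.28 = 72.85 kip.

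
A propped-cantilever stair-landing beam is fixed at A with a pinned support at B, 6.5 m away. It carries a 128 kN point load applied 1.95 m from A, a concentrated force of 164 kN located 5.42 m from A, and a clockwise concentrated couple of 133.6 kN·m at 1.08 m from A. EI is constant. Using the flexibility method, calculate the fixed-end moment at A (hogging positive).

Release the roller at B. Primary structure: cantilever fixed at A.
Primary-structure tip deflection at B by superposition:
  point load 128 at a = 1.95: Pa²(3L − a)/(6EI) = 1424/EI
  point load 164 at a = 5.42: Pa²(3L − a)/(6EI) = 11306/EI
  clockwise couple 133.6 at a = 1.08: M₀a(2L − a)/(2EI) = 860/EI
  δ_0 = 13589/EI
Flexibility coefficient — unit upward force at B: δ_{BB} = L³/(3EI) = 91.54/EI.
Compatibility at B: δ_0 − R_B·δ_{BB} = 0, so R_B = 13589/91.54 = 148.4 kN.
Moment equilibrium about A: M_A = Σ(load moments about A) − R_B·L = 1272 − 148.4×6.5 = 307.2 kN·m.

M_A = 307.2 kN·m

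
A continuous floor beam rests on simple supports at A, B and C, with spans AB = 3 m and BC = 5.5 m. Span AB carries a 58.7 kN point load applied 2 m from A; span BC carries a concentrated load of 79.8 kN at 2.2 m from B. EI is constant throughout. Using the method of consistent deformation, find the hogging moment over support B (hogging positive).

Release continuity at B by inserting a hinge; the redundant is the internal moment M_B. The primary structure is two simply-supported spans AB and BC.
Discontinuity in slope at B on the released structure — sum the simple-span end rotations:
  span AB: point load 58.7 at a = 2: Pab(L + a)/(6LEI) = 32.61/EI
  span BC: point load 79.8 at a = 2.2: Pab(L + b)/(6LEI) = 154.5/EI
  relative rotation θ_0 = (32.61 + 154.5)/EI = 187.1/EI
A unit hogging moment at B produces rotation L₁/(3EI) + L₂/(3EI) = 2.833/EI.
Slope continuity at B: θ_0 = M_B·2.833/EI, so M_B = 187.1/2.833 = 66.04 kN·m (hogging).

M_B = 66.04 kN·m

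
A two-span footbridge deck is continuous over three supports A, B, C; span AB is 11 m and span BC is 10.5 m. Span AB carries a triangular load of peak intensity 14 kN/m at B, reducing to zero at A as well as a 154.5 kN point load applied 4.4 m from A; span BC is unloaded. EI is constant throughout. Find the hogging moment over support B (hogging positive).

M_B = 203.9 kN·m

Release continuity at B by inserting a hinge; the redundant is the internal moment M_B. The primary structure is two simply-supported spans AB and BC.
Rotations at B on the released spans (each span's end-slope, ×1/EI):
  span AB: triangular load, peak 14: w₀L³/(45EI) = 414.1/EI
  span AB: point load 154.5 at a = 4.4: Pab(L + a)/(6LEI) = 1047/EI
  relative rotation θ_0 = (1461 + 0)/EI = 1461/EI
A unit hogging moment at B produces rotation L₁/(3EI) + L₂/(3EI) = 7.167/EI.
Slope continuity at B: θ_0 = M_B·7.167/EI, so M_B = 1461/7.167 = 203.9 kN·m (hogging).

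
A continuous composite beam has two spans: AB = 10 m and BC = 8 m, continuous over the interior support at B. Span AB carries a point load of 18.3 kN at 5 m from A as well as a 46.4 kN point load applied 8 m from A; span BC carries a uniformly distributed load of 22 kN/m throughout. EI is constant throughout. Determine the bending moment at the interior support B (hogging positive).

M_B = 134.4 kN·m

Insert a hinge at B; M_B is the redundant, and each span becomes simply supported.
Discontinuity in slope at B on the released structure — sum the simple-span end rotations:
  span AB: point load 18.3 at a = 5: Pab(L + a)/(6LEI) = 114.4/EI
  span AB: point load 46.4 at a = 8: Pab(L + a)/(6LEI) = 222.7/EI
  span BC: UDL 22: wL³/(24EI) = 469.3/EI
  relative rotation θ_0 = (337.1 + 469.3)/EI = 806.4/EI
A unit hogging moment at B produces rotation L₁/(3EI) + L₂/(3EI) = 6/EI.
Compatibility: M_B·(L₁+L₂)/(3EI) = θ_0, giving M_B = 134.4 kN·m (hogging).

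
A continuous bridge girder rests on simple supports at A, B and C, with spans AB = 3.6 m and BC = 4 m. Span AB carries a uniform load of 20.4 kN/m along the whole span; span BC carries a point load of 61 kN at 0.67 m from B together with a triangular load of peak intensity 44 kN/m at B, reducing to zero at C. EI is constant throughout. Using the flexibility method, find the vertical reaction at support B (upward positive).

R_B = 176.1 kN

Take M_B as the redundant. Released structure: two simple spans AB and BC with a hinge at B.
End slopes at the hinge B, treating each span as simply supported:
  span AB: UDL 20.4: wL³/(24EI) = 39.66/EI
  span BC: point load 61 at a = 0.67: Pab(L + b)/(6LEI) = 41.57/EI
  span BC: triangular load, peak 44: w₀L³/(45EI) = 62.58/EI
  relative rotation θ_0 = (39.66 + 104.1)/EI = 143.8/EI
A unit hogging moment at B produces rotation L₁/(3EI) + L₂/(3EI) = 2.533/EI.
Slope continuity at B: θ_0 = M_B·2.533/EI, so M_B = 143.8/2.533 = 56.76 kN·m (hogging).
Span AB, ΣM about A with M_B applied at B: R_B^{AB}·3.6 = 132.2 + 56.76, so R_B^{AB} = 52.49 kN and R_A = 73.44 − 52.49 = 20.95 kN.
Span BC, ΣM about C: R_B^{BC}·4 = 437.8 + 56.76, so R_B^{BC} = 123.6 kN and R_C = 149 − 123.6 = 25.36 kN.
R_B = 52.49 + 123.6 = 176.1 kN.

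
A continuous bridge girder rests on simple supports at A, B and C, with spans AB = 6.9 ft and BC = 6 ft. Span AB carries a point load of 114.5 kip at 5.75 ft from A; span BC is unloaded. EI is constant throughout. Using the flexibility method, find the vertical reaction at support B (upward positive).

R_B = 112.2 kip

Release continuity at B by inserting a hinge; the redundant is the internal moment M_B. The primary structure is two simply-supported spans AB and BC.
Rotations at B on the released spans (each span's end-slope, ×1/EI):
  span AB: point load 114.5 at a = 5.75: Pab(L + a)/(6LEI) = 231.3/EI
  relative rotation θ_0 = (231.3 + 0)/EI = 231.3/EI
A unit hogging moment at B produces rotation L₁/(3EI) + L₂/(3EI) = 4.3/EI.
Compatibility: M_B·(L₁+L₂)/(3EI) = θ_0, giving M_B = 53.8 kip·ft (hogging).
Span AB, ΣM about A with M_B applied at B: R_B^{AB}·6.9 = 658.4 + 53.8, so R_B^{AB} = 103.2 kip and R_A = 114.5 − 103.2 = 11.29 kip.
Span BC, ΣM about C: R_B^{BC}·6 = 0 + 53.8, so R_B^{BC} = 8.967 kip and R_C = 0 − 8.967 = -8.967 kip.
R_B = 103.2 + 8.967 = 112.2 kip.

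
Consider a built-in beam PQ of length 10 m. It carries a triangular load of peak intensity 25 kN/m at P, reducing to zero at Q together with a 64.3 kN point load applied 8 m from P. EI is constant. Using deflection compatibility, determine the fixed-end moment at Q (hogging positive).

Take the two fixed-end moments M_P, M_Q as redundants; the released structure is the simple span PQ.
Simple-span end rotations at P and Q under the given loads:
  at P: triangular load, peak 25: w₀L³/(45EI) = 555.6/EI
  at Q: triangular load, peak 25: 7w₀L³/(360EI) = 486.1/EI
  at P: point load 64.3 at a = 8: Pab(L + b)/(6LEI) = 205.8/EI
  at Q: point load 64.3 at a = 8: Pab(L + a)/(6LEI) = 308.6/EI
  θ_P0 = 761.3/EI,  θ_Q0 = 794.8/EI
Flexibility coefficients: a unit moment at one end gives L/(3EI) there and L/(6EI) at the far end, so f₁₁ = f₂₂ = 3.333/EI and f₁₂ = f₂₁ = 1.667/EI.
Compatibility — zero rotation at each built-in end:
  3.333 M_P + 1.667 M_Q = 761.3
  1.667 M_P + 3.333 M_Q = 794.8
Solving the pair gives M_P = 145.6 kN·m and M_Q = 165.6 kN·m (hogging).

M_Q = 165.6 kN·m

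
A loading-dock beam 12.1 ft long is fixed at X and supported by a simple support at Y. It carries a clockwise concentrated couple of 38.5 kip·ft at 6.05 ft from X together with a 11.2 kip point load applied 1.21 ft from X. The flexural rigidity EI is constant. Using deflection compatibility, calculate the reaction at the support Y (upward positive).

R_Y = 3.742 kip

Remove the prop at Y; the released (primary) structure is a cantilever built in at X.
Primary-structure tip deflection at Y by superposition:
  clockwise couple 38.5 at a = 6.05: M₀a(2L − a)/(2EI) = 2114/EI
  point load 11.2 at a = 1.21: Pa²(3L − a)/(6EI) = 95.9/EI
  δ_0 = 2210/EI
Flexibility coefficient — unit upward force at Y: δ_{YY} = L³/(3EI) = 590.5/EI.
The prop prevents deflection at Y: R_Y = δ_0/δ_{YY} = 2210/590.5 = 3.742 kip.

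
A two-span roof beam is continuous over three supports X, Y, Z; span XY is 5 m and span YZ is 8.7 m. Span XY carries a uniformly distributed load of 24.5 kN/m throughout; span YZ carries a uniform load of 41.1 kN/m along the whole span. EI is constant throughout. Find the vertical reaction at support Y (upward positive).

R_Y = 326.6 kN

Release continuity at Y by inserting a hinge; the redundant is the internal moment M_Y. The primary structure is two simply-supported spans XY and YZ.
End slopes at the hinge Y, treating each span as simply supported:
  span XY: UDL 24.5: wL³/(24EI) = 127.6/EI
  span YZ: UDL 41.1: wL³/(24EI) = 1128/EI
  relative rotation θ_0 = (127.6 + 1128)/EI = 1255/EI
A unit hogging moment at Y produces rotation L₁/(3EI) + L₂/(3EI) = 4.567/EI.
Compatibility: M_Y·(L₁+L₂)/(3EI) = θ_0, giving M_Y = 274.9 kN·m (hogging).
Span XY, ΣM about X with M_Y applied at Y: R_Y^{XY}·5 = 306.2 + 274.9, so R_Y^{XY} = 116.2 kN and R_X = 122.5 − 116.2 = 6.274 kN.
Span YZ, ΣM about Z: R_Y^{YZ}·8.7 = 1555 + 274.9, so R_Y^{YZ} = 210.4 kN and R_Z = 357.6 − 210.4 = 147.2 kN.
R_Y = 116.2 + 210.4 = 326.6 kN.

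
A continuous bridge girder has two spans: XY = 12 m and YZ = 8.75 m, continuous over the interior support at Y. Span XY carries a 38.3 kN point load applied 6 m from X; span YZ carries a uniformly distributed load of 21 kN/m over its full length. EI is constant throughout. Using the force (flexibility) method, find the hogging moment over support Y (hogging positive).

Insert a hinge at Y; M_Y is the redundant, and each span becomes simply supported.
Discontinuity in slope at Y on the released structure — sum the simple-span end rotations:
  span XY: point load 38.3 at a = 6: Pab(L + a)/(6LEI) = 344.7/EI
  span YZ: UDL 21: wL³/(24EI) = 586.2/EI
  relative rotation θ_0 = (344.7 + 586.2)/EI = 930.9/EI
A unit hogging moment at Y produces rotation L₁/(3EI) + L₂/(3EI) = 6.917/EI.
Compatibility: M_Y·(L₁+L₂)/(3EI) = θ_0, giving M_Y = 134.6 kN·m (hogging).

M_Y = 134.6 kN·m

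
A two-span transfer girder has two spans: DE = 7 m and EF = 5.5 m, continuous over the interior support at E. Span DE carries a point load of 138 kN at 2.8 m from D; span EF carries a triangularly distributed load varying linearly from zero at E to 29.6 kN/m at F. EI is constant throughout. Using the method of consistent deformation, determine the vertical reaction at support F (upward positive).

Take M_E as the redundant. Released structure: two simple spans DE and EF with a hinge at E.
Discontinuity in slope at E on the released structure — sum the simple-span end rotations:
  span DE: point load 138 at a = 2.8: Pab(L + a)/(6LEI) = 378.7/EI
  span EF: triangular load, peak 29.6: 7w₀L³/(360EI) = 95.76/EI
  relative rotation θ_0 = (378.7 + 95.76)/EI = 474.4/EI
A unit hogging moment at E produces rotation L₁/(3EI) + L₂/(3EI) = 4.167/EI.
Compatibility: M_E·(L₁+L₂)/(3EI) = θ_0, giving M_E = 113.9 kN·m (hogging).
Span EF, ΣM about F: R_E^{EF}·5.5 = 149.2 + 113.9, so R_E^{EF} = 47.84 kN and R_F = 81.4 − 47.84 = 33.56 kN.

R_F = 33.56 kN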